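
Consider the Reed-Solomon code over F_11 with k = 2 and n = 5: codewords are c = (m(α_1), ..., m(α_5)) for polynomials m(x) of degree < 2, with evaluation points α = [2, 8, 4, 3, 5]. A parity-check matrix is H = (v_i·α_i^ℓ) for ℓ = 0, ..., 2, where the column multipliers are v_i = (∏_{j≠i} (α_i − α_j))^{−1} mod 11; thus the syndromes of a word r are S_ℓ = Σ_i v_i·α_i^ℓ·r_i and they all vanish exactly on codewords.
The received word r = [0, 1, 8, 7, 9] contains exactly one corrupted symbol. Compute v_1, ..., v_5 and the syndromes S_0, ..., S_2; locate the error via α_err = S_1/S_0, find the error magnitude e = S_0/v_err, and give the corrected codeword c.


S = (9, 7, 3), error at position 1, error magnitude e = 5, c = [6, 1, 8, 7, 9].

Step 1: column multipliers v_i = (∏_{j≠i}(α_i − α_j))^{−1} mod 11.
  i = 1 (α = 2): (2−8)(2−4)(2−3)(2−5) = (−6)·(−2)·(−1)·(−3) = 36 ≡ 3, so v_1 = 3^{−1} = 4 (mod 11).
  i = 2 (α = 8): (8−2)(8−4)(8−3)(8−5) = 6·4·5·3 = 360 ≡ 8, so v_2 = 8^{−1} = 7 (mod 11).
  i = 3 (α = 4): (4−2)(4−8)(4−3)(4−5) = 2·(−4)·1·(−1) = 8 ≡ 8, so v_3 = 8^{−1} = 7 (mod 11).
  i = 4 (α = 3): (3−2)(3−8)(3−4)(3−5) = 1·(−5)·(−1)·(−2) = −10 ≡ 1, so v_4 = 1^{−1} = 1 (mod 11).
  i = 5 (α = 5): (5−2)(5−8)(5−4)(5−3) = 3·(−3)·1·2 = −18 ≡ 4, so v_5 = 4^{−1} = 3 (mod 11).
  v = [4, 7, 7, 1, 3].
Step 2: syndromes of r = [0, 1, 8, 7, 9] (all sums mod 11).
  S_0 = Σ v_i r_i = 4·0 + 7·1 + 7·8 + 1·7 + 3·9 = 97 ≡ 9.
  S_1 = Σ v_i α_i r_i = 4·2·0 + 7·8·1 + 7·4·8 + 1·3·7 + 3·5·9 = 436 ≡ 7.
  α_i^2 mod 11 = [4, 9, 5, 9, 3].
  S_2 = Σ v_i α_i^2 r_i = 4·4·0 + 7·9·1 + 7·5·8 + 1·9·7 + 3·3·9 = 487 ≡ 3.
  S = (9, 7, 3) ≠ 0, so r is not a codeword (an error is present).
Step 3: locate the error. For a single error e at position i, S_ℓ = v_i·e·α_i^ℓ, so α_err = S_1/S_0.
  S_0^{−1} = 9^{−1} = 5 (mod 11), so α_err = 7·5 = 35 ≡ 2 = α_1. Error position i = 1.
  Consistency check: S_2/S_1 = 3·8 = 24 ≡ 2 = α_err ✓ (single-error assumption holds).
Step 4: error magnitude e = S_0/v_1 = S_0·∏_{j≠1}(α_1 − α_j) = 9·3 = 27 ≡ 5 (mod 11).
Step 5: correct position 1: c_1 = r_1 − e = 0 − 5 ≡ 6 (mod 11). Hence c = [6, 1, 8, 7, 9].
  Check: interpolating c through the α_i gives m(x) = 4 + 1·x (degree < 2) with m(α_i) = c_i for every i, so c is indeed a codeword.


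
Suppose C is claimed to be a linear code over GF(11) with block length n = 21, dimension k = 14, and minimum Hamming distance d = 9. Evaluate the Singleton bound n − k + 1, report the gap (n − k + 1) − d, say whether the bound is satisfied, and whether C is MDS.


Singleton RHS = n − k + 1 = 8, slack = -1, bound violated (no such code; not MDS).

Singleton bound: d ≤ n − k + 1.
Here n = 21, k = 14, so n − k + 1 = 8.
Given d = 9, check d ≤ 8: NO.
Slack = (n − k + 1) − d = -1.
The slack is negative: d = 9 exceeds n − k + 1 = 8 by 1, so the Singleton bound is violated and no linear [21, 14, 9]_11 code can exist. In particular it is not MDS (MDS requires d = n − k + 1 exactly).
Description: the claimed parameters are [21, 14, 9]_11; such a code would be impossible (violates the Singleton bound).


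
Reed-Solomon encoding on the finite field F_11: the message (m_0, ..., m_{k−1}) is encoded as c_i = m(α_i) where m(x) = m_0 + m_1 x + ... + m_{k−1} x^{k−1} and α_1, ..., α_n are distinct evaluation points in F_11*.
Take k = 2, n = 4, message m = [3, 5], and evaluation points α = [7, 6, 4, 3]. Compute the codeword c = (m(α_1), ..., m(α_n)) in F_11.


c = [5, 0, 1, 7]

Message polynomial: m(x) = 3 + 5·x (mod 11).
For each evaluation point α_i, compute m(α_i) mod 11:
  α_1 = 7: Horner steps 5 → 5, so m(7) = 5.
  α_2 = 6: Horner steps 5 → 0, so m(6) = 0.
  α_3 = 4: Horner steps 5 → 1, so m(4) = 1.
  α_4 = 3: Horner steps 5 → 7, so m(3) = 7.
Codeword c = [5, 0, 1, 7] ∈ F_11^4.


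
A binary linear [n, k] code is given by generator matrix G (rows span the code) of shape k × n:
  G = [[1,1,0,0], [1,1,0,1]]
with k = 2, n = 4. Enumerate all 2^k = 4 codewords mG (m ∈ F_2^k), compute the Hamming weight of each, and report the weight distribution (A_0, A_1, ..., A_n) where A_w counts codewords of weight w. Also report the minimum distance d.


Weight distribution: A_0 = 1, A_1 = 1, A_2 = 1, A_3 = 1. Minimum distance d = 1.

Enumerate all 2^2 = 4 messages m ∈ F_2^2.
For each, compute codeword c = mG in F_2^4, then tally its weight.
  m = 00 → c = 0000, weight = 0.
  m = 10 → c = 1100, weight = 2.
  m = 01 → c = 1101, weight = 3.
  m = 11 → c = 0001, weight = 1.
Tally weights:
  weight 0: 1 codewords.
  weight 1: 1 codewords.
  weight 2: 1 codewords.
  weight 3: 1 codewords.
Minimum distance d = smallest w > 0 with A_w > 0 = 1.
Sanity: Σ A_w = 4 = 2^2 = 4 ✓.


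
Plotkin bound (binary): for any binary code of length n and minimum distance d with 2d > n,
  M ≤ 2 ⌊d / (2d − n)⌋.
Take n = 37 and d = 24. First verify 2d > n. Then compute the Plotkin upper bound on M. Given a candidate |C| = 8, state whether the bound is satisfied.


Plotkin bound M ≤ 4; given |C| = 8 > bound (violated).

Check applicability: 2d = 48, n = 37.
2d − n = 11 > 0, so Plotkin applies.
Compute d/(2d−n) = 24/11 ≈ 2.1818.
⌊d/(2d−n)⌋ = 2.
Plotkin bound: M ≤ 2·2 = 4.
Given |C| = 8, check: VIOLATED.
This |C| is above the Plotkin bound, so no binary code with n = 37, d = 24 and 8 codewords exists.


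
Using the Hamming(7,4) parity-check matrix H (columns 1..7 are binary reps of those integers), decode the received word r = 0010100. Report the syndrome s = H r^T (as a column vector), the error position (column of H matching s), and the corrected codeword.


s = (1, 1, 0)^T, error position = 6, corrected codeword c = 0010110

Compute s = H r^T mod 2 one row at a time:
  s_1 = 0 + 1 + 0 + 0 = 1 ≡ 1 (mod 2).
  s_2 = 0 + 1 + 0 + 0 = 1 ≡ 1 (mod 2).
  s_3 = 0 + 1 + 1 + 0 = 2 ≡ 0 (mod 2).
s = (1, 1, 0)^T — this equals column 6 of H (binary 110), so error is at position 6.
Correct: flip bit 6 of r = 0010100 to get c = 0010110.


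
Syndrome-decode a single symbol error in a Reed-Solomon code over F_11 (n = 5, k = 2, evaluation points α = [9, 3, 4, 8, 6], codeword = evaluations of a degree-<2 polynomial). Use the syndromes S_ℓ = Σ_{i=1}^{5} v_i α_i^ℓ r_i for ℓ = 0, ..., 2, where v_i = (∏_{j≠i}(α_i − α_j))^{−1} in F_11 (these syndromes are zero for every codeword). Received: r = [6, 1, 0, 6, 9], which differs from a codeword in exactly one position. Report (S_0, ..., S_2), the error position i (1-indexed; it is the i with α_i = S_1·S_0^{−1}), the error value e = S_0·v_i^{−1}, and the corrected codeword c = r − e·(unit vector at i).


S = (8, 9, 6), error at position 4, error magnitude e = 10, c = [6, 1, 0, 7, 9].

Step 1: column multipliers v_i = (∏_{j≠i}(α_i − α_j))^{−1} mod 11.
  i = 1 (α = 9): (9−3)(9−4)(9−8)(9−6) = 6·5·1·3 = 90 ≡ 2, so v_1 = 2^{−1} = 6 (mod 11).
  i = 2 (α = 3): (3−9)(3−4)(3−8)(3−6) = (−6)·(−1)·(−5)·(−3) = 90 ≡ 2, so v_2 = 2^{−1} = 6 (mod 11).
  i = 3 (α = 4): (4−9)(4−3)(4−8)(4−6) = (−5)·1·(−4)·(−2) = −40 ≡ 4, so v_3 = 4^{−1} = 3 (mod 11).
  i = 4 (α = 8): (8−9)(8−3)(8−4)(8−6) = (−1)·5·4·2 = −40 ≡ 4, so v_4 = 4^{−1} = 3 (mod 11).
  i = 5 (α = 6): (6−9)(6−3)(6−4)(6−8) = (−3)·3·2·(−2) = 36 ≡ 3, so v_5 = 3^{−1} = 4 (mod 11).
  v = [6, 6, 3, 3, 4].
Step 2: syndromes of r = [6, 1, 0, 6, 9] (all sums mod 11).
  S_0 = Σ v_i r_i = 6·6 + 6·1 + 3·0 + 3·6 + 4·9 = 96 ≡ 8.
  S_1 = Σ v_i α_i r_i = 6·9·6 + 6·3·1 + 3·4·0 + 3·8·6 + 4·6·9 = 702 ≡ 9.
  α_i^2 mod 11 = [4, 9, 5, 9, 3].
  S_2 = Σ v_i α_i^2 r_i = 6·4·6 + 6·9·1 + 3·5·0 + 3·9·6 + 4·3·9 = 468 ≡ 6.
  S = (8, 9, 6) ≠ 0, so r is not a codeword (an error is present).
Step 3: locate the error. For a single error e at position i, S_ℓ = v_i·e·α_i^ℓ, so α_err = S_1/S_0.
  S_0^{−1} = 8^{−1} = 7 (mod 11), so α_err = 9·7 = 63 ≡ 8 = α_4. Error position i = 4.
  Consistency check: S_2/S_1 = 6·5 = 30 ≡ 8 = α_err ✓ (single-error assumption holds).
Step 4: error magnitude e = S_0/v_4 = S_0·∏_{j≠4}(α_4 − α_j) = 8·4 = 32 ≡ 10 (mod 11).
Step 5: correct position 4: c_4 = r_4 − e = 6 − 10 ≡ 7 (mod 11). Hence c = [6, 1, 0, 7, 9].
  Check: interpolating c through the α_i gives m(x) = 4 + 10·x (degree < 2) with m(α_i) = c_i for every i, so c is indeed a codeword.


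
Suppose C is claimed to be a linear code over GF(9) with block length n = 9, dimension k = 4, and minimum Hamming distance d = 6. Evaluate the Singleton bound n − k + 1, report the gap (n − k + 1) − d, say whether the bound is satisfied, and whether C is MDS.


Singleton RHS = n − k + 1 = 6, slack = 0, bound satisfied, MDS.

Singleton bound: d ≤ n − k + 1.
Here n = 9, k = 4, so n − k + 1 = 6.
Given d = 6, check d ≤ 6: YES.
Slack = (n − k + 1) − d = 0.
The code is MDS (slack = 0).
Description: the claimed parameters are [9, 4, 6]_9; such a code would be MDS (meets Singleton bound).


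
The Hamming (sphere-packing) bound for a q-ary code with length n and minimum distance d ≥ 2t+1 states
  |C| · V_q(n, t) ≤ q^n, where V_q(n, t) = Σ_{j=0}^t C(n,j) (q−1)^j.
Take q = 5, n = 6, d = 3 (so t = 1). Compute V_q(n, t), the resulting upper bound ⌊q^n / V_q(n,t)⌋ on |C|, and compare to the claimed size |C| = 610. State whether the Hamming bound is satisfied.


V_q(n, t) = 25, q^n = 15625, Hamming bound = 625, |C| = 610 ≤ bound (satisfied).

Step 1: Compute V_q(n, t) = Σ_{j=0}^1 C(n, j) (q−1)^j.
  j = 0: C(6,0)·(4)^0 = 1·1 = 1.
  j = 1: C(6,1)·(4)^1 = 6·4 = 24.
  V_q(n, t) = 1 + 24 = 25.
Step 2: q^n = 5^6 = 15625.
Step 3: Hamming bound ⌊q^n / V_q(n,t)⌋ = ⌊15625/25⌋ = 625.
Step 4: Compare |C| = 610 to 625: satisfied.
The claimed |C| lies below the Hamming bound.


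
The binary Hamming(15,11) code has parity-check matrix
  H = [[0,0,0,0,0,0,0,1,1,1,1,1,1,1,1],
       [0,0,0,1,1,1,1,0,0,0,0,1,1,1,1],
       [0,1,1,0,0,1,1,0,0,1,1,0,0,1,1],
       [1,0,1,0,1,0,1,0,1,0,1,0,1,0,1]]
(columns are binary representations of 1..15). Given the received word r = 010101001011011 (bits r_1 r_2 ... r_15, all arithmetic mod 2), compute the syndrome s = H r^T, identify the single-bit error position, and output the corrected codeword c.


s = (1, 1, 1, 1)^T, error position = 15, corrected codeword c = 010101001011010

Compute s = H r^T mod 2 one row at a time:
  s_1 = 0 + 1 + 0 + 1 + 1 + 0 + 1 + 1 = 5 ≡ 1 (mod 2).
  s_2 = 1 + 0 + 1 + 0 + 1 + 0 + 1 + 1 = 5 ≡ 1 (mod 2).
  s_3 = 1 + 0 + 1 + 0 + 0 + 1 + 1 + 1 = 5 ≡ 1 (mod 2).
  s_4 = 0 + 0 + 0 + 0 + 1 + 1 + 0 + 1 = 3 ≡ 1 (mod 2).
s = (1, 1, 1, 1)^T — this equals column 15 of H (binary 1111), so error is at position 15.
Correct: flip bit 15 of r = 010101001011011 to get c = 010101001011010.


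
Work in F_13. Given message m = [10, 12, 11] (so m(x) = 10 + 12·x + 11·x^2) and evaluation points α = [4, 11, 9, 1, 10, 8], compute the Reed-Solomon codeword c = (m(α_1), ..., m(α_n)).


c = [0, 4, 8, 7, 8, 4]

Message polynomial: m(x) = 10 + 12·x + 11·x^2 (mod 13).
For each evaluation point α_i, compute m(α_i) mod 13:
  α_1 = 4: Horner steps 11 → 4 → 0, so m(4) = 0.
  α_2 = 11: Horner steps 11 → 3 → 4, so m(11) = 4.
  α_3 = 9: Horner steps 11 → 7 → 8, so m(9) = 8.
  α_4 = 1: Horner steps 11 → 10 → 7, so m(1) = 7.
  α_5 = 10: Horner steps 11 → 5 → 8, so m(10) = 8.
  α_6 = 8: Horner steps 11 → 9 → 4, so m(8) = 4.
Codeword c = [0, 4, 8, 7, 8, 4] ∈ F_13^6.


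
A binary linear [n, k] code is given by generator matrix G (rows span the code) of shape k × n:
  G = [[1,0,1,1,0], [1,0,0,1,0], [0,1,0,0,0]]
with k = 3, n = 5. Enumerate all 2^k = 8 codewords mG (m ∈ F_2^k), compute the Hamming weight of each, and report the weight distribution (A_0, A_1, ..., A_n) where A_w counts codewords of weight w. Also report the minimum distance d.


Weight distribution: A_0 = 1, A_1 = 2, A_2 = 2, A_3 = 2, A_4 = 1. Minimum distance d = 1.

Enumerate all 2^3 = 8 messages m ∈ F_2^3.
For each, compute codeword c = mG in F_2^5, then tally its weight.
  m = 000 → c = 00000, weight = 0.
  m = 100 → c = 10110, weight = 3.
  m = 010 → c = 10010, weight = 2.
  m = 110 → c = 00100, weight = 1.
  m = 001 → c = 01000, weight = 1.
  m = 101 → c = 11110, weight = 4.
  m = 011 → c = 11010, weight = 3.
  m = 111 → c = 01100, weight = 2.
Tally weights:
  weight 0: 1 codewords.
  weight 1: 2 codewords.
  weight 2: 2 codewords.
  weight 3: 2 codewords.
  weight 4: 1 codewords.
Minimum distance d = smallest w > 0 with A_w > 0 = 1.
Sanity: Σ A_w = 8 = 2^3 = 8 ✓.


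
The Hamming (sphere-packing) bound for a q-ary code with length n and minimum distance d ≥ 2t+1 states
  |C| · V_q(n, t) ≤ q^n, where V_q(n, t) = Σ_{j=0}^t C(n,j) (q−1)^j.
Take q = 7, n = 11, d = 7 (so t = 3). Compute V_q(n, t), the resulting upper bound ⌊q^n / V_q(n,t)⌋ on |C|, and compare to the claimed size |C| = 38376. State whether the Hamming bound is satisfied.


V_q(n, t) = 37687, q^n = 1977326743, Hamming bound = 52467, |C| = 38376 ≤ bound (satisfied).

Step 1: Compute V_q(n, t) = Σ_{j=0}^3 C(n, j) (q−1)^j.
  j = 0: C(11,0)·(6)^0 = 1·1 = 1.
  j = 1: C(11,1)·(6)^1 = 11·6 = 66.
  j = 2: C(11,2)·(6)^2 = 55·36 = 1980.
  j = 3: C(11,3)·(6)^3 = 165·216 = 35640.
  V_q(n, t) = 1 + 66 + 1980 + 35640 = 37687.
Step 2: q^n = 7^11 = 1977326743.
Step 3: Hamming bound ⌊q^n / V_q(n,t)⌋ = ⌊1977326743/37687⌋ = 52467.
Step 4: Compare |C| = 38376 to 52467: satisfied.
The claimed |C| lies below the Hamming bound.


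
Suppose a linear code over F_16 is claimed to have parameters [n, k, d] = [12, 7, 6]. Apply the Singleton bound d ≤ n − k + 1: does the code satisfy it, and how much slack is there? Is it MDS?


Singleton RHS = n − k + 1 = 6, slack = 0, bound satisfied, MDS.

Singleton bound: d ≤ n − k + 1.
Here n = 12, k = 7, so n − k + 1 = 6.
Given d = 6, check d ≤ 6: YES.
Slack = (n − k + 1) − d = 0.
The code is MDS (slack = 0).
Description: the claimed parameters are [12, 7, 6]_16; such a code would be MDS (meets Singleton bound).


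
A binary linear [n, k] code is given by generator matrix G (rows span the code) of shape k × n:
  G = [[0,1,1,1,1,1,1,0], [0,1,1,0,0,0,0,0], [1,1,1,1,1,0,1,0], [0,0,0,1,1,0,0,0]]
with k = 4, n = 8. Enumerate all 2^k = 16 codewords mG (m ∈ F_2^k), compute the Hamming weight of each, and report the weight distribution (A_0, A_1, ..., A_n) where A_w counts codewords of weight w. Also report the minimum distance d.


Weight distribution: A_0 = 1, A_2 = 5, A_4 = 7, A_6 = 3. Minimum distance d = 2.

Enumerate all 2^4 = 16 messages m ∈ F_2^4.
For each, compute codeword c = mG in F_2^8, then tally its weight.
  m = 0000 → c = 00000000, weight = 0.
  m = 1000 → c = 01111110, weight = 6.
  m = 0100 → c = 01100000, weight = 2.
  m = 1100 → c = 00011110, weight = 4.
  m = 0010 → c = 11111010, weight = 6.
  m = 1010 → c = 10000100, weight = 2.
  m = 0110 → c = 10011010, weight = 4.
  m = 1110 → c = 11100100, weight = 4.
  m = 0001 → c = 00011000, weight = 2.
  m = 1001 → c = 01100110, weight = 4.
  m = 0101 → c = 01111000, weight = 4.
  m = 1101 → c = 00000110, weight = 2.
  m = 0011 → c = 11100010, weight = 4.
  m = 1011 → c = 10011100, weight = 4.
  m = 0111 → c = 10000010, weight = 2.
  m = 1111 → c = 11111100, weight = 6.
Tally weights:
  weight 0: 1 codewords.
  weight 2: 5 codewords.
  weight 4: 7 codewords.
  weight 6: 3 codewords.
Minimum distance d = smallest w > 0 with A_w > 0 = 2.
Sanity: Σ A_w = 16 = 2^4 = 16 ✓.


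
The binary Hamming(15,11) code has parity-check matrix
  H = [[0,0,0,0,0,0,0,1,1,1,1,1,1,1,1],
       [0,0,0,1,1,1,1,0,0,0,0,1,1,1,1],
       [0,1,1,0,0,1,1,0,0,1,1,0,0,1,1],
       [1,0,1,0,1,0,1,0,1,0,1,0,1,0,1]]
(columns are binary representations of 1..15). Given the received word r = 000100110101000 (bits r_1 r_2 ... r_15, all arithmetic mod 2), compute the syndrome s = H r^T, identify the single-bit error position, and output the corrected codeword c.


s = (1, 1, 0, 1)^T, error position = 13, corrected codeword c = 000100110101100

Compute s = H r^T mod 2 one row at a time:
  s_1 = 1 + 0 + 1 + 0 + 1 + 0 + 0 + 0 = 3 ≡ 1 (mod 2).
  s_2 = 1 + 0 + 0 + 1 + 1 + 0 + 0 + 0 = 3 ≡ 1 (mod 2).
  s_3 = 0 + 0 + 0 + 1 + 1 + 0 + 0 + 0 = 2 ≡ 0 (mod 2).
  s_4 = 0 + 0 + 0 + 1 + 0 + 0 + 0 + 0 = 1 ≡ 1 (mod 2).
s = (1, 1, 0, 1)^T — this equals column 13 of H (binary 1101), so error is at position 13.
Correct: flip bit 13 of r = 000100110101000 to get c = 000100110101100.


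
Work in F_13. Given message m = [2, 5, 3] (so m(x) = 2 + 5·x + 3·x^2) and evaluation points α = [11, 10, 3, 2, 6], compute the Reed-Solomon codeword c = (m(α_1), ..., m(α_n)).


c = [4, 1, 5, 11, 10]

Message polynomial: m(x) = 2 + 5·x + 3·x^2 (mod 13).
For each evaluation point α_i, compute m(α_i) mod 13:
  α_1 = 11: Horner steps 3 → 12 → 4, so m(11) = 4.
  α_2 = 10: Horner steps 3 → 9 → 1, so m(10) = 1.
  α_3 = 3: Horner steps 3 → 1 → 5, so m(3) = 5.
  α_4 = 2: Horner steps 3 → 11 → 11, so m(2) = 11.
  α_5 = 6: Horner steps 3 → 10 → 10, so m(6) = 10.
Codeword c = [4, 1, 5, 11, 10] ∈ F_13^5.


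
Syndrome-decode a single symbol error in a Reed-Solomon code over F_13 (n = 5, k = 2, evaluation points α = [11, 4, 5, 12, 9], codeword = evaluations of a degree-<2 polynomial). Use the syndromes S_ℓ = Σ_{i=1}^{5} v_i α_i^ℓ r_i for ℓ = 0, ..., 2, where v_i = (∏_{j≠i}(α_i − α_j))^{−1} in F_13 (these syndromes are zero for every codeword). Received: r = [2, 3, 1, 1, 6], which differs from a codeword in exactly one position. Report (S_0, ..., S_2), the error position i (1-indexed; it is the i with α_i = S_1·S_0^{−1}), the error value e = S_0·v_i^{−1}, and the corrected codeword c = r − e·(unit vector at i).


S = (12, 1, 12), error at position 4, error magnitude e = 1, c = [2, 3, 1, 0, 6].

Step 1: column multipliers v_i = (∏_{j≠i}(α_i − α_j))^{−1} mod 13.
  i = 1 (α = 11): (11−4)(11−5)(11−12)(11−9) = 7·6·(−1)·2 = −84 ≡ 7, so v_1 = 7^{−1} = 2 (mod 13).
  i = 2 (α = 4): (4−11)(4−5)(4−12)(4−9) = (−7)·(−1)·(−8)·(−5) = 280 ≡ 7, so v_2 = 7^{−1} = 2 (mod 13).
  i = 3 (α = 5): (5−11)(5−4)(5−12)(5−9) = (−6)·1·(−7)·(−4) = −168 ≡ 1, so v_3 = 1^{−1} = 1 (mod 13).
  i = 4 (α = 12): (12−11)(12−4)(12−5)(12−9) = 1·8·7·3 = 168 ≡ 12, so v_4 = 12^{−1} = 12 (mod 13).
  i = 5 (α = 9): (9−11)(9−4)(9−5)(9−12) = (−2)·5·4·(−3) = 120 ≡ 3, so v_5 = 3^{−1} = 9 (mod 13).
  v = [2, 2, 1, 12, 9].
Step 2: syndromes of r = [2, 3, 1, 1, 6] (all sums mod 13).
  S_0 = Σ v_i r_i = 2·2 + 2·3 + 1·1 + 12·1 + 9·6 = 77 ≡ 12.
  S_1 = Σ v_i α_i r_i = 2·11·2 + 2·4·3 + 1·5·1 + 12·12·1 + 9·9·6 = 703 ≡ 1.
  α_i^2 mod 13 = [4, 3, 12, 1, 3].
  S_2 = Σ v_i α_i^2 r_i = 2·4·2 + 2·3·3 + 1·12·1 + 12·1·1 + 9·3·6 = 220 ≡ 12.
  S = (12, 1, 12) ≠ 0, so r is not a codeword (an error is present).
Step 3: locate the error. For a single error e at position i, S_ℓ = v_i·e·α_i^ℓ, so α_err = S_1/S_0.
  S_0^{−1} = 12^{−1} = 12 (mod 13), so α_err = 1·12 = 12 ≡ 12 = α_4. Error position i = 4.
  Consistency check: S_2/S_1 = 12·1 = 12 ≡ 12 = α_err ✓ (single-error assumption holds).
Step 4: error magnitude e = S_0/v_4 = S_0·∏_{j≠4}(α_4 − α_j) = 12·12 = 144 ≡ 1 (mod 13).
Step 5: correct position 4: c_4 = r_4 − e = 1 − 1 ≡ 0 (mod 13). Hence c = [2, 3, 1, 0, 6].
  Check: interpolating c through the α_i gives m(x) = 11 + 11·x (degree < 2) with m(α_i) = c_i for every i, so c is indeed a codeword.


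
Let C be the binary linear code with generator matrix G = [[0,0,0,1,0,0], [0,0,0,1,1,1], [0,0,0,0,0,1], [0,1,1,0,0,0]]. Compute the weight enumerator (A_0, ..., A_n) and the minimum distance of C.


Weight distribution: A_0 = 1, A_1 = 3, A_2 = 4, A_3 = 4, A_4 = 3, A_5 = 1. Minimum distance d = 1.

Enumerate all 2^4 = 16 messages m ∈ F_2^4.
For each, compute codeword c = mG in F_2^6, then tally its weight.
  m = 0000 → c = 000000, weight = 0.
  m = 1000 → c = 000100, weight = 1.
  m = 0100 → c = 000111, weight = 3.
  m = 1100 → c = 000011, weight = 2.
  m = 0010 → c = 000001, weight = 1.
  m = 1010 → c = 000101, weight = 2.
  m = 0110 → c = 000110, weight = 2.
  m = 1110 → c = 000010, weight = 1.
  m = 0001 → c = 011000, weight = 2.
  m = 1001 → c = 011100, weight = 3.
  m = 0101 → c = 011111, weight = 5.
  m = 1101 → c = 011011, weight = 4.
  m = 0011 → c = 011001, weight = 3.
  m = 1011 → c = 011101, weight = 4.
  m = 0111 → c = 011110, weight = 4.
  m = 1111 → c = 011010, weight = 3.
Tally weights:
  weight 0: 1 codewords.
  weight 1: 3 codewords.
  weight 2: 4 codewords.
  weight 3: 4 codewords.
  weight 4: 3 codewords.
  weight 5: 1 codewords.
Minimum distance d = smallest w > 0 with A_w > 0 = 1.
Sanity: Σ A_w = 16 = 2^4 = 16 ✓.


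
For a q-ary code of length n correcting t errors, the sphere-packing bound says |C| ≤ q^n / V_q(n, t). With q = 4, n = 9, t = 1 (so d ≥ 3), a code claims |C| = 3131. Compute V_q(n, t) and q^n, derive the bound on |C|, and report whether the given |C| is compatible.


V_q(n, t) = 28, q^n = 262144, Hamming bound = 9362, |C| = 3131 ≤ bound (satisfied).

Step 1: Compute V_q(n, t) = Σ_{j=0}^1 C(n, j) (q−1)^j.
  j = 0: C(9,0)·(3)^0 = 1·1 = 1.
  j = 1: C(9,1)·(3)^1 = 9·3 = 27.
  V_q(n, t) = 1 + 27 = 28.
Step 2: q^n = 4^9 = 262144.
Step 3: Hamming bound ⌊q^n / V_q(n,t)⌋ = ⌊262144/28⌋ = 9362.
Step 4: Compare |C| = 3131 to 9362: satisfied.
The claimed |C| lies below the Hamming bound.


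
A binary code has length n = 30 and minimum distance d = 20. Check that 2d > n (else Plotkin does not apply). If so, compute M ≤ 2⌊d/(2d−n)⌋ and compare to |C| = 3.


Plotkin bound M ≤ 4; given |C| = 3 ≤ bound (satisfied).

Check applicability: 2d = 40, n = 30.
2d − n = 10 > 0, so Plotkin applies.
Compute d/(2d−n) = 20/10 ≈ 2.0000.
⌊d/(2d−n)⌋ = 2.
Plotkin bound: M ≤ 2·2 = 4.
Given |C| = 3, check: satisfied.
This |C| is below the Plotkin bound.


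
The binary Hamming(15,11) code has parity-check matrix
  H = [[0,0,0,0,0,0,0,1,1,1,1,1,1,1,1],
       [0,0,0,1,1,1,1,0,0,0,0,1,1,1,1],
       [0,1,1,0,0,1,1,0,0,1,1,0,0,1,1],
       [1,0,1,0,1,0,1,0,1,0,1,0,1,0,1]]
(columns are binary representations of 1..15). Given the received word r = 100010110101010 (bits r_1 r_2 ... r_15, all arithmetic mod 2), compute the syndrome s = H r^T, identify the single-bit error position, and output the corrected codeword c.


s = (0, 0, 1, 1)^T, error position = 3, corrected codeword c = 101010110101010

Compute s = H r^T mod 2 one row at a time:
  s_1 = 1 + 0 + 1 + 0 + 1 + 0 + 1 + 0 = 4 ≡ 0 (mod 2).
  s_2 = 0 + 1 + 0 + 1 + 1 + 0 + 1 + 0 = 4 ≡ 0 (mod 2).
  s_3 = 0 + 0 + 0 + 1 + 1 + 0 + 1 + 0 = 3 ≡ 1 (mod 2).
  s_4 = 1 + 0 + 1 + 1 + 0 + 0 + 0 + 0 = 3 ≡ 1 (mod 2).
s = (0, 0, 1, 1)^T — this equals column 3 of H (binary 0011), so error is at position 3.
Correct: flip bit 3 of r = 100010110101010 to get c = 101010110101010.


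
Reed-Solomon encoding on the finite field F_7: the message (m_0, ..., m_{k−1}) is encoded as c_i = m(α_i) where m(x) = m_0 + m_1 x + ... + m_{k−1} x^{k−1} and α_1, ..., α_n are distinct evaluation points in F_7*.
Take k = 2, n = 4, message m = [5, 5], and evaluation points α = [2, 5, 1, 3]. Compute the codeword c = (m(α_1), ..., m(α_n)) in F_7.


c = [1, 2, 3, 6]

Message polynomial: m(x) = 5 + 5·x (mod 7).
For each evaluation point α_i, compute m(α_i) mod 7:
  α_1 = 2: Horner steps 5 → 1, so m(2) = 1.
  α_2 = 5: Horner steps 5 → 2, so m(5) = 2.
  α_3 = 1: Horner steps 5 → 3, so m(1) = 3.
  α_4 = 3: Horner steps 5 → 6, so m(3) = 6.
Codeword c = [1, 2, 3, 6] ∈ F_7^4.


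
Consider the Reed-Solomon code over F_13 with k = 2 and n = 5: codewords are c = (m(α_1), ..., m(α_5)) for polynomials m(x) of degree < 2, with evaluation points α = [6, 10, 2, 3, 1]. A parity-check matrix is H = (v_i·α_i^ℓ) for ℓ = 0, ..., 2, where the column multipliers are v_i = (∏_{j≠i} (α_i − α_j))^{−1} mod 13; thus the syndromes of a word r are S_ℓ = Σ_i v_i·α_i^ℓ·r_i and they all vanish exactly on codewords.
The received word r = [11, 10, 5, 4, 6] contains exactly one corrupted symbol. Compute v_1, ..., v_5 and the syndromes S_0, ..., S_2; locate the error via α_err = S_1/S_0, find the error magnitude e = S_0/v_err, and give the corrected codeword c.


S = (7, 3, 5), error at position 1, error magnitude e = 10, c = [1, 10, 5, 4, 6].

Step 1: column multipliers v_i = (∏_{j≠i}(α_i − α_j))^{−1} mod 13.
  i = 1 (α = 6): (6−10)(6−2)(6−3)(6−1) = (−4)·4·3·5 = −240 ≡ 7, so v_1 = 7^{−1} = 2 (mod 13).
  i = 2 (α = 10): (10−6)(10−2)(10−3)(10−1) = 4·8·7·9 = 2016 ≡ 1, so v_2 = 1^{−1} = 1 (mod 13).
  i = 3 (α = 2): (2−6)(2−10)(2−3)(2−1) = (−4)·(−8)·(−1)·1 = −32 ≡ 7, so v_3 = 7^{−1} = 2 (mod 13).
  i = 4 (α = 3): (3−6)(3−10)(3−2)(3−1) = (−3)·(−7)·1·2 = 42 ≡ 3, so v_4 = 3^{−1} = 9 (mod 13).
  i = 5 (α = 1): (1−6)(1−10)(1−2)(1−3) = (−5)·(−9)·(−1)·(−2) = 90 ≡ 12, so v_5 = 12^{−1} = 12 (mod 13).
  v = [2, 1, 2, 9, 12].
Step 2: syndromes of r = [11, 10, 5, 4, 6] (all sums mod 13).
  S_0 = Σ v_i r_i = 2·11 + 1·10 + 2·5 + 9·4 + 12·6 = 150 ≡ 7.
  S_1 = Σ v_i α_i r_i = 2·6·11 + 1·10·10 + 2·2·5 + 9·3·4 + 12·1·6 = 432 ≡ 3.
  α_i^2 mod 13 = [10, 9, 4, 9, 1].
  S_2 = Σ v_i α_i^2 r_i = 2·10·11 + 1·9·10 + 2·4·5 + 9·9·4 + 12·1·6 = 746 ≡ 5.
  S = (7, 3, 5) ≠ 0, so r is not a codeword (an error is present).
Step 3: locate the error. For a single error e at position i, S_ℓ = v_i·e·α_i^ℓ, so α_err = S_1/S_0.
  S_0^{−1} = 7^{−1} = 2 (mod 13), so α_err = 3·2 = 6 ≡ 6 = α_1. Error position i = 1.
  Consistency check: S_2/S_1 = 5·9 = 45 ≡ 6 = α_err ✓ (single-error assumption holds).
Step 4: error magnitude e = S_0/v_1 = S_0·∏_{j≠1}(α_1 − α_j) = 7·7 = 49 ≡ 10 (mod 13).
Step 5: correct position 1: c_1 = r_1 − e = 11 − 10 ≡ 1 (mod 13). Hence c = [1, 10, 5, 4, 6].
  Check: interpolating c through the α_i gives m(x) = 7 + 12·x (degree < 2) with m(α_i) = c_i for every i, so c is indeed a codeword.


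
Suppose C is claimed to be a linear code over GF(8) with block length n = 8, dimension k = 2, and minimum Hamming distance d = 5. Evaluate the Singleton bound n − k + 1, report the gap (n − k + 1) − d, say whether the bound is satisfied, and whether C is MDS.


Singleton RHS = n − k + 1 = 7, slack = 2, bound satisfied, not MDS.

Singleton bound: d ≤ n − k + 1.
Here n = 8, k = 2, so n − k + 1 = 7.
Given d = 5, check d ≤ 7: YES.
Slack = (n − k + 1) − d = 2.
The code is NOT MDS (slack = 2 > 0).
Description: the claimed parameters are [8, 2, 5]_8; such a code would be non-MDS.


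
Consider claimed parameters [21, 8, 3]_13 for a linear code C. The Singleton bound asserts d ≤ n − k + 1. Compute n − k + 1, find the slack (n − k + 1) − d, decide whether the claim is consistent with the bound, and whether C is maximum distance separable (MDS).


Singleton RHS = n − k + 1 = 14, slack = 11, bound satisfied, not MDS.

Singleton bound: d ≤ n − k + 1.
Here n = 21, k = 8, so n − k + 1 = 14.
Given d = 3, check d ≤ 14: YES.
Slack = (n − k + 1) − d = 11.
The code is NOT MDS (slack = 11 > 0).
Description: the claimed parameters are [21, 8, 3]_13; such a code would be non-MDS.


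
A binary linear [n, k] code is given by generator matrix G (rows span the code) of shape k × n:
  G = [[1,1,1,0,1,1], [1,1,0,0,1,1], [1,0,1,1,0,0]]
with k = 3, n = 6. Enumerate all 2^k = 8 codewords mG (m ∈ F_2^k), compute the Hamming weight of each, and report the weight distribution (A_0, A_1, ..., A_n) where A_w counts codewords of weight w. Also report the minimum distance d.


Weight distribution: A_0 = 1, A_1 = 1, A_2 = 1, A_3 = 1, A_4 = 2, A_5 = 2. Minimum distance d = 1.

Enumerate all 2^3 = 8 messages m ∈ F_2^3.
For each, compute codeword c = mG in F_2^6, then tally its weight.
  m = 000 → c = 000000, weight = 0.
  m = 100 → c = 111011, weight = 5.
  m = 010 → c = 110011, weight = 4.
  m = 110 → c = 001000, weight = 1.
  m = 001 → c = 101100, weight = 3.
  m = 101 → c = 010111, weight = 4.
  m = 011 → c = 011111, weight = 5.
  m = 111 → c = 100100, weight = 2.
Tally weights:
  weight 0: 1 codewords.
  weight 1: 1 codewords.
  weight 2: 1 codewords.
  weight 3: 1 codewords.
  weight 4: 2 codewords.
  weight 5: 2 codewords.
Minimum distance d = smallest w > 0 with A_w > 0 = 1.
Sanity: Σ A_w = 8 = 2^3 = 8 ✓.


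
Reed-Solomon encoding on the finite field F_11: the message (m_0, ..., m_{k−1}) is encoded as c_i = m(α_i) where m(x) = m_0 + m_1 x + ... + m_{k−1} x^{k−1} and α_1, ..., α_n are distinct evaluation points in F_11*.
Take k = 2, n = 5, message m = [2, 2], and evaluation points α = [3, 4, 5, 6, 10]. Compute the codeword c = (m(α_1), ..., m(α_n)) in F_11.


c = [8, 10, 1, 3, 0]

Message polynomial: m(x) = 2 + 2·x (mod 11).
For each evaluation point α_i, compute m(α_i) mod 11:
  α_1 = 3: Horner steps 2 → 8, so m(3) = 8.
  α_2 = 4: Horner steps 2 → 10, so m(4) = 10.
  α_3 = 5: Horner steps 2 → 1, so m(5) = 1.
  α_4 = 6: Horner steps 2 → 3, so m(6) = 3.
  α_5 = 10: Horner steps 2 → 0, so m(10) = 0.
Codeword c = [8, 10, 1, 3, 0] ∈ F_11^5.


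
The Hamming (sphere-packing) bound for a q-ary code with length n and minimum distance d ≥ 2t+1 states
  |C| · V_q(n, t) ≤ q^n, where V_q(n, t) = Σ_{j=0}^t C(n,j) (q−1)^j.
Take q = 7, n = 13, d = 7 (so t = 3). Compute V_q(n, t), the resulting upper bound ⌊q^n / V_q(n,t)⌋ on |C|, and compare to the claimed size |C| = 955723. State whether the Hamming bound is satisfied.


V_q(n, t) = 64663, q^n = 96889010407, Hamming bound = 1498368, |C| = 955723 ≤ bound (satisfied).

Step 1: Compute V_q(n, t) = Σ_{j=0}^3 C(n, j) (q−1)^j.
  j = 0: C(13,0)·(6)^0 = 1·1 = 1.
  j = 1: C(13,1)·(6)^1 = 13·6 = 78.
  j = 2: C(13,2)·(6)^2 = 78·36 = 2808.
  j = 3: C(13,3)·(6)^3 = 286·216 = 61776.
  V_q(n, t) = 1 + 78 + 2808 + 61776 = 64663.
Step 2: q^n = 7^13 = 96889010407.
Step 3: Hamming bound ⌊q^n / V_q(n,t)⌋ = ⌊96889010407/64663⌋ = 1498368.
Step 4: Compare |C| = 955723 to 1498368: satisfied.
The claimed |C| lies below the Hamming bound.


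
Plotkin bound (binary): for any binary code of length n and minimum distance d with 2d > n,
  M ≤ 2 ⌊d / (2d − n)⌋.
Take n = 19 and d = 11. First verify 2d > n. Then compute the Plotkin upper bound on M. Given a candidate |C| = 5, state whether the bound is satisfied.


Plotkin bound M ≤ 6; given |C| = 5 ≤ bound (satisfied).

Check applicability: 2d = 22, n = 19.
2d − n = 3 > 0, so Plotkin applies.
Compute d/(2d−n) = 11/3 ≈ 3.6667.
⌊d/(2d−n)⌋ = 3.
Plotkin bound: M ≤ 2·3 = 6.
Given |C| = 5, check: satisfied.
This |C| is below the Plotkin bound.


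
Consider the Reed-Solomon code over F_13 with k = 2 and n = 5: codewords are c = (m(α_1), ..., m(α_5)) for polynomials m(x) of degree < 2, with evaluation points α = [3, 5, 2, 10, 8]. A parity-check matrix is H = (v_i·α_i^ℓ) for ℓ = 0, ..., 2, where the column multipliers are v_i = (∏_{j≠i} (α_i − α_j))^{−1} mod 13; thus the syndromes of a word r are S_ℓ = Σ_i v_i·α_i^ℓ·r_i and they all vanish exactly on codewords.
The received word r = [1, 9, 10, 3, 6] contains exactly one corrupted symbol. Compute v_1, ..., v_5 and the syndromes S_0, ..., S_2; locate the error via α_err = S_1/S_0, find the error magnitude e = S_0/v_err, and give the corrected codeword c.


S = (12, 5, 1), error at position 5, error magnitude e = 11, c = [1, 9, 10, 3, 8].

Step 1: column multipliers v_i = (∏_{j≠i}(α_i − α_j))^{−1} mod 13.
  i = 1 (α = 3): (3−5)(3−2)(3−10)(3−8) = (−2)·1·(−7)·(−5) = −70 ≡ 8, so v_1 = 8^{−1} = 5 (mod 13).
  i = 2 (α = 5): (5−3)(5−2)(5−10)(5−8) = 2·3·(−5)·(−3) = 90 ≡ 12, so v_2 = 12^{−1} = 12 (mod 13).
  i = 3 (α = 2): (2−3)(2−5)(2−10)(2−8) = (−1)·(−3)·(−8)·(−6) = 144 ≡ 1, so v_3 = 1^{−1} = 1 (mod 13).
  i = 4 (α = 10): (10−3)(10−5)(10−2)(10−8) = 7·5·8·2 = 560 ≡ 1, so v_4 = 1^{−1} = 1 (mod 13).
  i = 5 (α = 8): (8−3)(8−5)(8−2)(8−10) = 5·3·6·(−2) = −180 ≡ 2, so v_5 = 2^{−1} = 7 (mod 13).
  v = [5, 12, 1, 1, 7].
Step 2: syndromes of r = [1, 9, 10, 3, 6] (all sums mod 13).
  S_0 = Σ v_i r_i = 5·1 + 12·9 + 1·10 + 1·3 + 7·6 = 168 ≡ 12.
  S_1 = Σ v_i α_i r_i = 5·3·1 + 12·5·9 + 1·2·10 + 1·10·3 + 7·8·6 = 941 ≡ 5.
  α_i^2 mod 13 = [9, 12, 4, 9, 12].
  S_2 = Σ v_i α_i^2 r_i = 5·9·1 + 12·12·9 + 1·4·10 + 1·9·3 + 7·12·6 = 1912 ≡ 1.
  S = (12, 5, 1) ≠ 0, so r is not a codeword (an error is present).
Step 3: locate the error. For a single error e at position i, S_ℓ = v_i·e·α_i^ℓ, so α_err = S_1/S_0.
  S_0^{−1} = 12^{−1} = 12 (mod 13), so α_err = 5·12 = 60 ≡ 8 = α_5. Error position i = 5.
  Consistency check: S_2/S_1 = 1·8 = 8 ≡ 8 = α_err ✓ (single-error assumption holds).
Step 4: error magnitude e = S_0/v_5 = S_0·∏_{j≠5}(α_5 − α_j) = 12·2 = 24 ≡ 11 (mod 13).
Step 5: correct position 5: c_5 = r_5 − e = 6 − 11 ≡ 8 (mod 13). Hence c = [1, 9, 10, 3, 8].
  Check: interpolating c through the α_i gives m(x) = 2 + 4·x (degree < 2) with m(α_i) = c_i for every i, so c is indeed a codeword.


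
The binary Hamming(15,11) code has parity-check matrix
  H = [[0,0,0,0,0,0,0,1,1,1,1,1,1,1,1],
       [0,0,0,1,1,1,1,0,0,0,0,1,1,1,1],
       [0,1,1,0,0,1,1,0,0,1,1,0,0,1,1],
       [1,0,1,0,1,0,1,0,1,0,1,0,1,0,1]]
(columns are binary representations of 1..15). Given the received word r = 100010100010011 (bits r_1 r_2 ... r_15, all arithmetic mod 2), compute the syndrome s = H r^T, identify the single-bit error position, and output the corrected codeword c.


s = (1, 0, 0, 1)^T, error position = 9, corrected codeword c = 100010101010011

Compute s = H r^T mod 2 one row at a time:
  s_1 = 0 + 0 + 0 + 1 + 0 + 0 + 1 + 1 = 3 ≡ 1 (mod 2).
  s_2 = 0 + 1 + 0 + 1 + 0 + 0 + 1 + 1 = 4 ≡ 0 (mod 2).
  s_3 = 0 + 0 + 0 + 1 + 0 + 1 + 1 + 1 = 4 ≡ 0 (mod 2).
  s_4 = 1 + 0 + 1 + 1 + 0 + 1 + 0 + 1 = 5 ≡ 1 (mod 2).
s = (1, 0, 0, 1)^T — this equals column 9 of H (binary 1001), so error is at position 9.
Correct: flip bit 9 of r = 100010100010011 to get c = 100010101010011.


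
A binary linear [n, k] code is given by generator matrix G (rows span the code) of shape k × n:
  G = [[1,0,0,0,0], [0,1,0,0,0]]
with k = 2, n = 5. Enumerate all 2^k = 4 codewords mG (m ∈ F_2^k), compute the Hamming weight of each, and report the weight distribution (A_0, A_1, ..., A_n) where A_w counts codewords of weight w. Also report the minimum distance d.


Weight distribution: A_0 = 1, A_1 = 2, A_2 = 1. Minimum distance d = 1.

Enumerate all 2^2 = 4 messages m ∈ F_2^2.
For each, compute codeword c = mG in F_2^5, then tally its weight.
  m = 00 → c = 00000, weight = 0.
  m = 10 → c = 10000, weight = 1.
  m = 01 → c = 01000, weight = 1.
  m = 11 → c = 11000, weight = 2.
Tally weights:
  weight 0: 1 codewords.
  weight 1: 2 codewords.
  weight 2: 1 codewords.
Minimum distance d = smallest w > 0 with A_w > 0 = 1.
Sanity: Σ A_w = 4 = 2^2 = 4 ✓.


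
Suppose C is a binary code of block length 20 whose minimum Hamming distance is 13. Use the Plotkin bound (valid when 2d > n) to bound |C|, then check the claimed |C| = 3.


Plotkin bound M ≤ 4; given |C| = 3 ≤ bound (satisfied).

Check applicability: 2d = 26, n = 20.
2d − n = 6 > 0, so Plotkin applies.
Compute d/(2d−n) = 13/6 ≈ 2.1667.
⌊d/(2d−n)⌋ = 2.
Plotkin bound: M ≤ 2·2 = 4.
Given |C| = 3, check: satisfied.
This |C| is below the Plotkin bound.


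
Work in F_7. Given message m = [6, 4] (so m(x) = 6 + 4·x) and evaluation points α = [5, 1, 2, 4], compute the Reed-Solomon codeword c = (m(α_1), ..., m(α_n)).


c = [5, 3, 0, 1]

Message polynomial: m(x) = 6 + 4·x (mod 7).
For each evaluation point α_i, compute m(α_i) mod 7:
  α_1 = 5: Horner steps 4 → 5, so m(5) = 5.
  α_2 = 1: Horner steps 4 → 3, so m(1) = 3.
  α_3 = 2: Horner steps 4 → 0, so m(2) = 0.
  α_4 = 4: Horner steps 4 → 1, so m(4) = 1.
Codeword c = [5, 3, 0, 1] ∈ F_7^4.


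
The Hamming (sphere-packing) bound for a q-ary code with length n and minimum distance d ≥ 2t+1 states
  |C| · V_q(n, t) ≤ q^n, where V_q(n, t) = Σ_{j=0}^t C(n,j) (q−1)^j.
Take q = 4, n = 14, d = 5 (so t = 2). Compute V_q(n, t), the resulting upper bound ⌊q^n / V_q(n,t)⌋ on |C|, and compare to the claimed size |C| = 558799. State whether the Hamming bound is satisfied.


V_q(n, t) = 862, q^n = 268435456, Hamming bound = 311410, |C| = 558799 > bound (violated).

Step 1: Compute V_q(n, t) = Σ_{j=0}^2 C(n, j) (q−1)^j.
  j = 0: C(14,0)·(3)^0 = 1·1 = 1.
  j = 1: C(14,1)·(3)^1 = 14·3 = 42.
  j = 2: C(14,2)·(3)^2 = 91·9 = 819.
  V_q(n, t) = 1 + 42 + 819 = 862.
Step 2: q^n = 4^14 = 268435456.
Step 3: Hamming bound ⌊q^n / V_q(n,t)⌋ = ⌊268435456/862⌋ = 311410.
Step 4: Compare |C| = 558799 to 311410: violated.
The claimed |C| lies above the Hamming bound, so no 4-ary code of length 14 with d ≥ 5 can have 558799 codewords.


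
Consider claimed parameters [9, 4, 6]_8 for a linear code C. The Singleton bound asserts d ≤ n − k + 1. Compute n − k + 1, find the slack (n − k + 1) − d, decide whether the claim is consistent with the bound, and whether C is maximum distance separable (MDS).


Singleton RHS = n − k + 1 = 6, slack = 0, bound satisfied, MDS.

Singleton bound: d ≤ n − k + 1.
Here n = 9, k = 4, so n − k + 1 = 6.
Given d = 6, check d ≤ 6: YES.
Slack = (n − k + 1) − d = 0.
The code is MDS (slack = 0).
Description: the claimed parameters are [9, 4, 6]_8; such a code would be MDS (meets Singleton bound).


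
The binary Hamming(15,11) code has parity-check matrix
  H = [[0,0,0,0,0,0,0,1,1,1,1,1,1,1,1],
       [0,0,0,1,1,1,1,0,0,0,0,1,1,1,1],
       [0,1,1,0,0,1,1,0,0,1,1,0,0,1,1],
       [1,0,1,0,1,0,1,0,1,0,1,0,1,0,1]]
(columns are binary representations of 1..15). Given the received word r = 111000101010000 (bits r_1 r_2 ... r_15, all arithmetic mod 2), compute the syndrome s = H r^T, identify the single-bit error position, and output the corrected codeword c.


s = (0, 1, 0, 1)^T, error position = 5, corrected codeword c = 111010101010000

Compute s = H r^T mod 2 one row at a time:
  s_1 = 0 + 1 + 0 + 1 + 0 + 0 + 0 + 0 = 2 ≡ 0 (mod 2).
  s_2 = 0 + 0 + 0 + 1 + 0 + 0 + 0 + 0 = 1 ≡ 1 (mod 2).
  s_3 = 1 + 1 + 0 + 1 + 0 + 1 + 0 + 0 = 4 ≡ 0 (mod 2).
  s_4 = 1 + 1 + 0 + 1 + 1 + 1 + 0 + 0 = 5 ≡ 1 (mod 2).
s = (0, 1, 0, 1)^T — this equals column 5 of H (binary 0101), so error is at position 5.
Correct: flip bit 5 of r = 111000101010000 to get c = 111010101010000.


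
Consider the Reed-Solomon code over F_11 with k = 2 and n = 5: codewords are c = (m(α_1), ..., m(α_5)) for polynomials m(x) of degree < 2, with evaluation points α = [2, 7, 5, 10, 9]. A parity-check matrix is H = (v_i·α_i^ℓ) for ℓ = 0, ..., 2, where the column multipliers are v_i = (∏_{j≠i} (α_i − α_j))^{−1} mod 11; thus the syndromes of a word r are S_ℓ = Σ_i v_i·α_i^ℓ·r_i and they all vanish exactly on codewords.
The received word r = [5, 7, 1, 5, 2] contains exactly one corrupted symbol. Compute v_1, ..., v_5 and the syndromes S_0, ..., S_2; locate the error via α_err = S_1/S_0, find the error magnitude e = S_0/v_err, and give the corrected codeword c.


S = (6, 1, 2), error at position 1, error magnitude e = 2, c = [3, 7, 1, 5, 2].

Step 1: column multipliers v_i = (∏_{j≠i}(α_i − α_j))^{−1} mod 11.
  i = 1 (α = 2): (2−7)(2−5)(2−10)(2−9) = (−5)·(−3)·(−8)·(−7) = 840 ≡ 4, so v_1 = 4^{−1} = 3 (mod 11).
  i = 2 (α = 7): (7−2)(7−5)(7−10)(7−9) = 5·2·(−3)·(−2) = 60 ≡ 5, so v_2 = 5^{−1} = 9 (mod 11).
  i = 3 (α = 5): (5−2)(5−7)(5−10)(5−9) = 3·(−2)·(−5)·(−4) = −120 ≡ 1, so v_3 = 1^{−1} = 1 (mod 11).
  i = 4 (α = 10): (10−2)(10−7)(10−5)(10−9) = 8·3·5·1 = 120 ≡ 10, so v_4 = 10^{−1} = 10 (mod 11).
  i = 5 (α = 9): (9−2)(9−7)(9−5)(9−10) = 7·2·4·(−1) = −56 ≡ 10, so v_5 = 10^{−1} = 10 (mod 11).
  v = [3, 9, 1, 10, 10].
Step 2: syndromes of r = [5, 7, 1, 5, 2] (all sums mod 11).
  S_0 = Σ v_i r_i = 3·5 + 9·7 + 1·1 + 10·5 + 10·2 = 149 ≡ 6.
  S_1 = Σ v_i α_i r_i = 3·2·5 + 9·7·7 + 1·5·1 + 10·10·5 + 10·9·2 = 1156 ≡ 1.
  α_i^2 mod 11 = [4, 5, 3, 1, 4].
  S_2 = Σ v_i α_i^2 r_i = 3·4·5 + 9·5·7 + 1·3·1 + 10·1·5 + 10·4·2 = 508 ≡ 2.
  S = (6, 1, 2) ≠ 0, so r is not a codeword (an error is present).
Step 3: locate the error. For a single error e at position i, S_ℓ = v_i·e·α_i^ℓ, so α_err = S_1/S_0.
  S_0^{−1} = 6^{−1} = 2 (mod 11), so α_err = 1·2 = 2 ≡ 2 = α_1. Error position i = 1.
  Consistency check: S_2/S_1 = 2·1 = 2 ≡ 2 = α_err ✓ (single-error assumption holds).
Step 4: error magnitude e = S_0/v_1 = S_0·∏_{j≠1}(α_1 − α_j) = 6·4 = 24 ≡ 2 (mod 11).
Step 5: correct position 1: c_1 = r_1 − e = 5 − 2 ≡ 3 (mod 11). Hence c = [3, 7, 1, 5, 2].
  Check: interpolating c through the α_i gives m(x) = 8 + 3·x (degree < 2) with m(α_i) = c_i for every i, so c is indeed a codeword.
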